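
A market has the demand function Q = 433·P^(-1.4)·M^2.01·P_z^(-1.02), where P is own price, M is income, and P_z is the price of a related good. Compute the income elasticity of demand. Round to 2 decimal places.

2.01

For a Cobb–Douglas (constant-elasticity) form Q = A·M^α·…, the elasticity with respect to M equals the exponent α at every point.
Here the exponent on M is 2.01, so the income elasticity of demand is 2.01.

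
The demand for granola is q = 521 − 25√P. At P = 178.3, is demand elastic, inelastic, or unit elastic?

inelastic

At P = 178.3, q = 187.1774.
dq/dP = −25/(2√P) = −25/(2·13.3529).
Point elasticity E = (dq/dP)·(P/q) = -0.9361 × 178.3/187.1774 ≈ -0.892.
|E| ≈ 0.892 < 1, so demand is inelastic.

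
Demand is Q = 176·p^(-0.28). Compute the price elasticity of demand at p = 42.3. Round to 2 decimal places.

-0.28

For a Cobb–Douglas (constant-elasticity) form Q = A·p^α·…, the elasticity with respect to p equals the exponent α at every point.
Here the exponent on p is -0.28, so the price elasticity of demand is -0.28.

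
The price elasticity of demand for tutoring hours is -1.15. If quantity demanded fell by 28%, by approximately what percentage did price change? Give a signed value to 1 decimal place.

%ΔQ ≈ E × %ΔP ⇒ %ΔP = %ΔQ / E = (-28%)/(-1.15) ≈ 24.3%.

24.3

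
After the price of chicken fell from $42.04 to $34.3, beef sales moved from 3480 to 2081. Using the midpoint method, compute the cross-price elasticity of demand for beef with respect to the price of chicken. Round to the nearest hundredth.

2.48

%ΔQ_x = (2081 − 3480)/[(3480+2081)/2] = -1399/2780.5 ≈ -0.5031.
%ΔP_y = (34.3 − 42.04)/[(42.04+34.3)/2] ≈ -0.2028.
E_xy = -0.5031/-0.2028 ≈ 2.48.
E_xy > 0, so beef and chicken are substitutes.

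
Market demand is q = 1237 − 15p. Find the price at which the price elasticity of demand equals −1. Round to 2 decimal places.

41.23

For linear demand q = a − bp, E = −bp/(a − bp). |E| = 1 ⇒ bp = a − bp ⇒ p = a/(2b).
p = 1237/(2·15) ≈ 41.23.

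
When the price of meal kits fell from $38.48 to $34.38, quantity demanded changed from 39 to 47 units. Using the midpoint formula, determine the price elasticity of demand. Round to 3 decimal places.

-1.653

%ΔQ = (47 − 39)/[(39 + 47)/2] = 8/43 ≈ 0.1860.
%Δp = (34.38 − 38.48)/[(38.48 + 34.38)/2] = -4.1/36.43 ≈ -0.1125.
Arc elasticity E = %ΔQ/%Δp ≈ 0.1860/-0.1125 ≈ -1.653.
|E| > 1: demand is elastic over this range.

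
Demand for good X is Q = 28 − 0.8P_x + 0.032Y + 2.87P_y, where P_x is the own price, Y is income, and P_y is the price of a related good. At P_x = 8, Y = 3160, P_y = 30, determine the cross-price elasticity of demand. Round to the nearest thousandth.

0.412

First evaluate Q: 28 − 0.8(8) + 0.032(3160) + 2.87(30) = 28 − 6.4 + 101.12 + 86.1 = 208.82.
∂Q/∂P_y = +2.87, so E_xy = 2.87·(30/208.82) ≈ 0.412.
E_xy > 0: the goods are substitutes.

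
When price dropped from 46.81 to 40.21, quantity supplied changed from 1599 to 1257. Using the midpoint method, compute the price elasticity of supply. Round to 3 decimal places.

1.579

%Δq = (1257 − 1599)/[(1599 + 1257)/2] = -342/1428 ≈ -0.2395.
%Δp = (40.21 − 46.81)/[(46.81 + 40.21)/2] = -6.6/43.51 ≈ -0.1517.
Arc elasticity E = %Δq/%Δp ≈ -0.2395/-0.1517 ≈ 1.579.
|E| > 1: supply is elastic over this range.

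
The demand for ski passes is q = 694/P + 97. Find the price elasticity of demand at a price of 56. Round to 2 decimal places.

At P = 56, q = 109.3929.
dq/dP = −694/P² = −0.2213.
Point elasticity E = (dq/dP)·(P/q) = -0.2213 × 56/109.3929 ≈ -0.11.
|E| < 1, so demand is inelastic at this price.

-0.11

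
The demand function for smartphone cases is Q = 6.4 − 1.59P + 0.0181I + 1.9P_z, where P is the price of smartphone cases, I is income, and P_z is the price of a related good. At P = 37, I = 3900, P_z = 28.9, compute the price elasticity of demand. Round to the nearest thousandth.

-0.805

Evaluating quantity at (P, I, P_z) gives Q = 6.4 − 1.59(37) + 0.0181(3900) + 1.9(28.9) = 6.4 − 58.83 + 70.59 + 54.91 = 73.07.
∂Q/∂P = −1.59, so E_p = (−1.59)·(37/73.07) ≈ -0.805.
|E_p| < 1: demand is inelastic.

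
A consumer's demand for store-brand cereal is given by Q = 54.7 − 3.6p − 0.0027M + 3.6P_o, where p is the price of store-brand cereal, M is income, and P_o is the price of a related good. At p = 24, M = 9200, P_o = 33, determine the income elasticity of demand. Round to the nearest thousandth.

-0.399

At the given point, Q = 54.7 − 3.6(24) − 0.0027(9200) + 3.6(33) = 54.7 − 86.4 − 24.84 + 118.8 = 62.26.
∂Q/∂M = −0.0027, so E_I = -0.0027·(9200/62.26) ≈ -0.399.
E_I < 0: inferior good.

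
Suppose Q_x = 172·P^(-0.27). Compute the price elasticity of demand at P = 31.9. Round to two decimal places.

-0.27

For a Cobb–Douglas (constant-elasticity) form Q_x = A·P^α·…, the elasticity with respect to P equals the exponent α at every point.
Here the exponent on P is -0.27, so the price elasticity of demand is -0.27.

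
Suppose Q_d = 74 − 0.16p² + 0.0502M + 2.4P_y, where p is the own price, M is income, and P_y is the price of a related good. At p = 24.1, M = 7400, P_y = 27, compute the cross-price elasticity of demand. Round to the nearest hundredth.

0.16

At the given point, Q_d = 74 − 0.16(24.1)² + 0.0502(7400) + 2.4(27) = 74 − 92.9296 + 371.48 + 64.8 = 417.3504.
∂Q_d/∂P_y = +2.4, so E_xy = 2.4·(27/417.3504) ≈ 0.16.
E_xy > 0: the goods are substitutes.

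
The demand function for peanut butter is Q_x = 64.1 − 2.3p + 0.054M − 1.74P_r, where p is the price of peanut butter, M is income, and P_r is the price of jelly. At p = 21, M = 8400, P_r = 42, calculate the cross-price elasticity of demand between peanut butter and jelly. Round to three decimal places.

-0.184

Substituting, Q_x = 64.1 − 2.3(21) + 0.054(8400) − 1.74(42) = 64.1 − 48.3 + 453.6 − 73.08 = 396.32.
∂Q_x/∂P_r = −1.74, so E_xy = -1.74·(42/396.32) ≈ -0.184.
E_xy < 0: the goods are complements.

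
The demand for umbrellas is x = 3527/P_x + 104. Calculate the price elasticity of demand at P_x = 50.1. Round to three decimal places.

-0.404

At P_x = 50.1, x = 174.3992.
dx/dP_x = −3527/P_x² = −1.4052.
Point elasticity E = (dx/dP_x)·(P_x/x) = -1.4052 × 50.1/174.3992 ≈ -0.404.
|E| < 1, so demand is inelastic at this price.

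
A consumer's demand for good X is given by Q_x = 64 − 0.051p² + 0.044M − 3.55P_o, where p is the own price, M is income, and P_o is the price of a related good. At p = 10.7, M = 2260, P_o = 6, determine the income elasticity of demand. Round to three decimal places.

0.730

Evaluating quantity at (p, M, P_o) gives Q_x = 64 − 0.051(10.7)² + 0.044(2260) − 3.55(6) = 64 − 5.839 + 99.44 − 21.3 = 136.301.
∂Q_x/∂M = +0.044, so E_I = 0.044·(2260/136.301) ≈ 0.730.
E_I ∈ (0,1): normal good (necessity).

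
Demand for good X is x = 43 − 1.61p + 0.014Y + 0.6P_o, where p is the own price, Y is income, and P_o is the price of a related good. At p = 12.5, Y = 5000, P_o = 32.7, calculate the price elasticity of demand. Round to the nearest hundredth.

-0.18

Substituting, x = 43 − 1.61(12.5) + 0.014(5000) + 0.6(32.7) = 43 − 20.125 + 70 + 19.62 = 112.495.
∂x/∂p = −1.61, so E_p = (−1.61)·(12.5/112.495) ≈ -0.18.
|E_p| < 1: demand is inelastic.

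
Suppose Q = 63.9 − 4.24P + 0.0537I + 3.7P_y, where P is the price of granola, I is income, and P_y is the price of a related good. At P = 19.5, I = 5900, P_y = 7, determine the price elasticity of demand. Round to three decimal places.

-0.255

Q = 63.9 − 4.24(19.5) + 0.0537(5900) + 3.7(7) = 63.9 − 82.68 + 316.83 + 25.9 = 323.95.
∂Q/∂P = −4.24, so E_p = (−4.24)·(19.5/323.95) ≈ -0.255.
|E_p| < 1: demand is inelastic.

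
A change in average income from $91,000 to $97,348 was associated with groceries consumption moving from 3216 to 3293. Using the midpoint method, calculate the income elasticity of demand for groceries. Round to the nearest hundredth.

0.35

%ΔQ = (3293 − 3216)/[(3216+3293)/2] = 77/3254.5 ≈ 0.0237.
%ΔI = (97,348 − 91,000)/[(91,000+97,348)/2] = 6348/94174 ≈ 0.0674.
E_I = %ΔQ/%ΔI ≈ 0.35.
E_I ∈ (0,1): normal good (necessity).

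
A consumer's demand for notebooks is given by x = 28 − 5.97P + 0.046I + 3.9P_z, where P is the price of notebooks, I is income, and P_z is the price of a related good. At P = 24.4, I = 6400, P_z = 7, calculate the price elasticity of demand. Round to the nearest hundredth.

-0.71

At the given point, x = 28 − 5.97(24.4) + 0.046(6400) + 3.9(7) = 28 − 145.668 + 294.4 + 27.3 = 204.032.
∂x/∂P = −5.97, so E_p = (−5.97)·(24.4/204.032) ≈ -0.71.
|E_p| < 1: demand is inelastic.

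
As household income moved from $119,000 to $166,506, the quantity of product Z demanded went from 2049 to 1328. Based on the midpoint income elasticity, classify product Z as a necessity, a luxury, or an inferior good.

inferior

%ΔQ = (1328 − 2049)/[(2049+1328)/2] = -721/1688.5 ≈ -0.4270.
%ΔI = (166,506 − 119,000)/[(119,000+166,506)/2] = 47506/142753 ≈ 0.3328.
E_I = %ΔQ/%ΔI ≈ -1.283.
E_I < 0: inferior good.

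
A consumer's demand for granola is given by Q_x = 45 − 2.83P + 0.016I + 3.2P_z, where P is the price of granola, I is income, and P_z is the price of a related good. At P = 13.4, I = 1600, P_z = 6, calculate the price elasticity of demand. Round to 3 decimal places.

Q_x = 45 − 2.83(13.4) + 0.016(1600) + 3.2(6) = 45 − 37.922 + 25.6 + 19.2 = 51.878.
∂Q_x/∂P = −2.83, so E_p = (−2.83)·(13.4/51.878) ≈ -0.731.
|E_p| < 1: demand is inelastic.

-0.731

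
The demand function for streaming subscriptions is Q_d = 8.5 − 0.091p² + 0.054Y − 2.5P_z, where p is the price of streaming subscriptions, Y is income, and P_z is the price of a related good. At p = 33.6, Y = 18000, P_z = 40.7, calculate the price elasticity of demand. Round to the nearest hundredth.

At the given point, Q_d = 8.5 − 0.091(33.6)² + 0.054(18000) − 2.5(40.7) = 8.5 − 102.7354 + 972 − 101.75 = 776.0146.
∂Q_d/∂p = −2·0.091·p = -6.1152, so E_p = -6.1152·(33.6/776.0146) ≈ -0.26.
|E_p| < 1: demand is inelastic.

-0.26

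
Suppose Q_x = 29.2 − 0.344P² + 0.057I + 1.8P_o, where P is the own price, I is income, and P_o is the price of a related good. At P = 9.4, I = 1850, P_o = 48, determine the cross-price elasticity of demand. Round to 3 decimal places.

0.453

At the given point, Q_x = 29.2 − 0.344(9.4)² + 0.057(1850) + 1.8(48) = 29.2 − 30.3958 + 105.45 + 86.4 = 190.6542.
∂Q_x/∂P_o = +1.8, so E_xy = 1.8·(48/190.6542) ≈ 0.453.
E_xy > 0: the goods are substitutes.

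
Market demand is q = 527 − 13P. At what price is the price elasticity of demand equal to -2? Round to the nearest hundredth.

27.03

Set −bP/(a − bP) = −2 ⇒ bP = 2(a − bP) ⇒ bP(1+2) = 2·a.
P = 2·527/(13·3) ≈ 27.03.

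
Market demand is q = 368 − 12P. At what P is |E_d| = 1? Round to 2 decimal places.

For linear demand q = a − bP, E = −bP/(a − bP). |E| = 1 ⇒ bP = a − bP ⇒ P = a/(2b).
P = 368/(2·12) ≈ 15.33.

15.33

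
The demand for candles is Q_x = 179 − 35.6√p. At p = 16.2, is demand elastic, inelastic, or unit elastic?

At p = 16.2, Q_x = 35.7128.
dQ_x/dp = −35.6/(2√p) = −35.6/(2·4.0249).
Point elasticity E = (dQ_x/dp)·(p/Q_x) = -4.4224 × 16.2/35.7128 ≈ -2.006.
|E| ≈ 2.006 > 1, so demand is elastic.

elastic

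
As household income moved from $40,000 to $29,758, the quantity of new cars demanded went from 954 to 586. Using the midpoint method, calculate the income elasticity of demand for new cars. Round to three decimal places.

%ΔQ = (586 − 954)/[(954+586)/2] = -368/770 ≈ -0.4779.
%ΔY = (29,758 − 40,000)/[(40,000+29,758)/2] = -10242/34879 ≈ -0.2936.
E_I = %ΔQ/%ΔY ≈ 1.628.
E_I > 1: normal good (luxury).

1.628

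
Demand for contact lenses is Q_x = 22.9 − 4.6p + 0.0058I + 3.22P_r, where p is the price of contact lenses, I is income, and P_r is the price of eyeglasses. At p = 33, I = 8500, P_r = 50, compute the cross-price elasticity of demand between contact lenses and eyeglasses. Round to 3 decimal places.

1.978

Q_x = 22.9 − 4.6(33) + 0.0058(8500) + 3.22(50) = 22.9 − 151.8 + 49.3 + 161 = 81.4.
∂Q_x/∂P_r = +3.22, so E_xy = 3.22·(50/81.4) ≈ 1.978.
E_xy > 0: the goods are substitutes.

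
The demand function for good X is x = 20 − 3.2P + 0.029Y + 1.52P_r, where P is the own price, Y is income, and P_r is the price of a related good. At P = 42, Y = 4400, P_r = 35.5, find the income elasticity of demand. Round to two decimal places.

First evaluate x: 20 − 3.2(42) + 0.029(4400) + 1.52(35.5) = 20 − 134.4 + 127.6 + 53.96 = 67.16.
∂x/∂Y = +0.029, so E_I = 0.029·(4400/67.16) ≈ 1.90.
E_I > 1: normal good (luxury).

1.90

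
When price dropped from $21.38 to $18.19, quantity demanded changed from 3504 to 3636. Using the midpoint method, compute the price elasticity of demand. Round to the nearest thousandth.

-0.229

%Δq = (3636 − 3504)/[(3504 + 3636)/2] = 132/3570 ≈ 0.0370.
%ΔP = (18.19 − 21.38)/[(21.38 + 18.19)/2] = -3.19/19.785 ≈ -0.1612.
Arc elasticity E = %Δq/%ΔP ≈ 0.0370/-0.1612 ≈ -0.229.
|E| < 1: demand is inelastic over this range.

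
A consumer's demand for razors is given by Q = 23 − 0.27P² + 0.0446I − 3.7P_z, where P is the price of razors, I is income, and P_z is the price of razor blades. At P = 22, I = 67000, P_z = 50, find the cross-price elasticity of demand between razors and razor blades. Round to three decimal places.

At the given point, Q = 23 − 0.27(22)² + 0.0446(67000) − 3.7(50) = 23 − 130.68 + 2988.2 − 185 = 2695.52.
∂Q/∂P_z = −3.7, so E_xy = -3.7·(50/2695.52) ≈ -0.069.
E_xy < 0: the goods are complements.

-0.069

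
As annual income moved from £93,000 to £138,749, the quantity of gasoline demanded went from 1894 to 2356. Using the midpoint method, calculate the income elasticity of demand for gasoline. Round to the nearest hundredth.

%ΔQ = (2356 − 1894)/[(1894+2356)/2] = 462/2125 ≈ 0.2174.
%ΔY = (138,749 − 93,000)/[(93,000+138,749)/2] = 45749/115874.5 ≈ 0.3948.
E_I = %ΔQ/%ΔY ≈ 0.55.
E_I ∈ (0,1): normal good (necessity).

0.55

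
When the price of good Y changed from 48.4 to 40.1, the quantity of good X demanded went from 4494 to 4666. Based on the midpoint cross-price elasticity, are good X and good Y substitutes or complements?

complements

%ΔQ_x = (4666 − 4494)/[(4494+4666)/2] = 172/4580 ≈ 0.0376.
%ΔP_y = (40.1 − 48.4)/[(48.4+40.1)/2] ≈ -0.1876.
E_xy = 0.0376/-0.1876 ≈ -0.200.
E_xy < 0, so the goods are complements.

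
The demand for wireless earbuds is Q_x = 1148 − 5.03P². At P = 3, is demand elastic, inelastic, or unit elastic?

inelastic

At P = 3, Q_x = 1102.73.
dQ_x/dP = −2·5.03·P = −30.18.
Point elasticity E = (dQ_x/dP)·(P/Q_x) = -30.18 × 3/1102.73 ≈ -0.082.
|E| ≈ 0.082 < 1, so demand is inelastic.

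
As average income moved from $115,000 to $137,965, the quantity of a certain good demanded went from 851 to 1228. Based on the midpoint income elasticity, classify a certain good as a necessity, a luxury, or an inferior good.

luxury

%ΔQ = (1228 − 851)/[(851+1228)/2] = 377/1039.5 ≈ 0.3627.
%ΔI = (137,965 − 115,000)/[(115,000+137,965)/2] = 22965/126482.5 ≈ 0.1816.
E_I = %ΔQ/%ΔI ≈ 1.997.
E_I > 1: normal good (luxury).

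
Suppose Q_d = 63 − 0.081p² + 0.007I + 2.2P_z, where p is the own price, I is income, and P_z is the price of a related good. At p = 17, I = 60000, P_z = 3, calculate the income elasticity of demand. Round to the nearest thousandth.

Q_d = 63 − 0.081(17)² + 0.007(60000) + 2.2(3) = 63 − 23.409 + 420 + 6.6 = 466.191.
∂Q_d/∂I = +0.007, so E_I = 0.007·(60000/466.191) ≈ 0.901.
E_I ∈ (0,1): normal good (necessity).

0.901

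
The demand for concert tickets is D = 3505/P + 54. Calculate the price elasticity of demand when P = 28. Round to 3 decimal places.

At P = 28, D = 179.1786.
dD/dP = −3505/P² = −4.4707.
Point elasticity E = (dD/dP)·(P/D) = -4.4707 × 28/179.1786 ≈ -0.699.
|E| < 1, so demand is inelastic at this price.

-0.699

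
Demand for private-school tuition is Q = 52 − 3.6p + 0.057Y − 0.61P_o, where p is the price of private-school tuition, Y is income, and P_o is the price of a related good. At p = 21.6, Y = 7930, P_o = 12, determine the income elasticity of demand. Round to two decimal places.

1.08

Evaluating quantity at (p, Y, P_o) gives Q = 52 − 3.6(21.6) + 0.057(7930) − 0.61(12) = 52 − 77.76 + 452.01 − 7.32 = 418.93.
∂Q/∂Y = +0.057, so E_I = 0.057·(7930/418.93) ≈ 1.08.
E_I > 1: normal good (luxury).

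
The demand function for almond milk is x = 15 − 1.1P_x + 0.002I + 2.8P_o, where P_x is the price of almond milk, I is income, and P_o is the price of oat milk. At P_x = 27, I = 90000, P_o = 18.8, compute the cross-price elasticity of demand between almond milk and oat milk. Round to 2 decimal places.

0.24

First evaluate x: 15 − 1.1(27) + 0.002(90000) + 2.8(18.8) = 15 − 29.7 + 180 + 52.64 = 217.94.
∂x/∂P_o = +2.8, so E_xy = 2.8·(18.8/217.94) ≈ 0.24.
E_xy > 0: the goods are substitutes.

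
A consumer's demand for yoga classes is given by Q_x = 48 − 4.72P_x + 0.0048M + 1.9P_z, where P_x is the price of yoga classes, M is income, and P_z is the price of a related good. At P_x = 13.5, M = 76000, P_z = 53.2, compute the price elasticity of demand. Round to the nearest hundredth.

-0.14

Q_x = 48 − 4.72(13.5) + 0.0048(76000) + 1.9(53.2) = 48 − 63.72 + 364.8 + 101.08 = 450.16.
∂Q_x/∂P_x = −4.72, so E_p = (−4.72)·(13.5/450.16) ≈ -0.14.
|E_p| < 1: demand is inelastic.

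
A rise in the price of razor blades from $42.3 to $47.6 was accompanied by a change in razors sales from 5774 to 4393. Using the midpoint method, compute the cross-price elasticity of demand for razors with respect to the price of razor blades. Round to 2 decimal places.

-2.30

%ΔQ_x = (4393 − 5774)/[(5774+4393)/2] = -1381/5083.5 ≈ -0.2717.
%ΔP_y = (47.6 − 42.3)/[(42.3+47.6)/2] ≈ 0.1179.
E_xy = -0.2717/0.1179 ≈ -2.30.
E_xy < 0, so razors and razor blades are complements.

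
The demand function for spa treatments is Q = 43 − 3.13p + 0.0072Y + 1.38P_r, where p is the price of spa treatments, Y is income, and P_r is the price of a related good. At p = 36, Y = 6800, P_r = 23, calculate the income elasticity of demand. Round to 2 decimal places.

4.44

Substituting, Q = 43 − 3.13(36) + 0.0072(6800) + 1.38(23) = 43 − 112.68 + 48.96 + 31.74 = 11.02.
∂Q/∂Y = +0.0072, so E_I = 0.0072·(6800/11.02) ≈ 4.44.
E_I > 1: normal good (luxury).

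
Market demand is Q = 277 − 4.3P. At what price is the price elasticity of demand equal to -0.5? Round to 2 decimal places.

21.47

Set −bP/(a − bP) = −0.5 ⇒ bP = 0.5(a − bP) ⇒ bP(1+0.5) = 0.5·a.
P = 0.5·277/(4.3·1.5) ≈ 21.47.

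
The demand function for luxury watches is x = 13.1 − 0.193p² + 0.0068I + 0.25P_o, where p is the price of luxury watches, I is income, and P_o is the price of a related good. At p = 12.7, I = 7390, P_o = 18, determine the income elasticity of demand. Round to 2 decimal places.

1.37

Evaluating quantity at (p, I, P_o) gives x = 13.1 − 0.193(12.7)² + 0.0068(7390) + 0.25(18) = 13.1 − 31.129 + 50.252 + 4.5 = 36.723.
∂x/∂I = +0.0068, so E_I = 0.0068·(7390/36.723) ≈ 1.37.
E_I > 1: normal good (luxury).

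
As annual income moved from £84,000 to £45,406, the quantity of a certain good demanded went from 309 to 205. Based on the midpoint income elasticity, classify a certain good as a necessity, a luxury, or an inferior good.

%ΔQ = (205 − 309)/[(309+205)/2] = -104/257 ≈ -0.4047.
%ΔY = (45,406 − 84,000)/[(84,000+45,406)/2] = -38594/64703 ≈ -0.5965.
E_I = %ΔQ/%ΔY ≈ 0.678.
E_I ∈ (0,1): normal good (necessity).

necessity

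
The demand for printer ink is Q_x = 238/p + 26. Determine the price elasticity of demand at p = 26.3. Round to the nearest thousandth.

At p = 26.3, Q_x = 35.0494.
dQ_x/dp = −238/p² = −0.3441.
Point elasticity E = (dQ_x/dp)·(p/Q_x) = -0.3441 × 26.3/35.0494 ≈ -0.258.
|E| < 1, so demand is inelastic at this price.

-0.258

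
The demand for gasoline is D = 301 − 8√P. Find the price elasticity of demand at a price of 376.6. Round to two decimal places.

At P = 376.6, D = 145.7505.
dD/dP = −8/(2√P) = −8/(2·19.4062).
Point elasticity E = (dD/dP)·(P/D) = -0.2061 × 376.6/145.7505 ≈ -0.53.
|E| < 1, so demand is inelastic at this price.

-0.53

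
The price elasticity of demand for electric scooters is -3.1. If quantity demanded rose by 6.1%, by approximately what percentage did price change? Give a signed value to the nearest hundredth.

%ΔQ ≈ E × %ΔP ⇒ %ΔP = %ΔQ / E = (6.1%)/(-3.1) ≈ -1.97%.

-1.97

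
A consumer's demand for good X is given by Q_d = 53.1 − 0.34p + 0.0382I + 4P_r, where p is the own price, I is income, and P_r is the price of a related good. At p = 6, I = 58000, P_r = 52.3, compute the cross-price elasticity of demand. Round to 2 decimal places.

At the given point, Q_d = 53.1 − 0.34(6) + 0.0382(58000) + 4(52.3) = 53.1 − 2.04 + 2215.6 + 209.2 = 2475.86.
∂Q_d/∂P_r = +4, so E_xy = 4·(52.3/2475.86) ≈ 0.08.
E_xy > 0: the goods are substitutes.

0.08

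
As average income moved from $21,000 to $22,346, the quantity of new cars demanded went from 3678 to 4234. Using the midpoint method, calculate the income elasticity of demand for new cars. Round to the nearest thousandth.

2.263

%ΔQ = (4234 − 3678)/[(3678+4234)/2] = 556/3956 ≈ 0.1405.
%ΔI = (22,346 − 21,000)/[(21,000+22,346)/2] = 1346/21673 ≈ 0.0621.
E_I = %ΔQ/%ΔI ≈ 2.263.
E_I > 1: normal good (luxury).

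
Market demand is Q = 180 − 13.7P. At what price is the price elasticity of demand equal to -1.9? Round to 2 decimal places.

8.61

Set −bP/(a − bP) = −1.9 ⇒ bP = 1.9(a − bP) ⇒ bP(1+1.9) = 1.9·a.
P = 1.9·180/(13.7·2.9) ≈ 8.61.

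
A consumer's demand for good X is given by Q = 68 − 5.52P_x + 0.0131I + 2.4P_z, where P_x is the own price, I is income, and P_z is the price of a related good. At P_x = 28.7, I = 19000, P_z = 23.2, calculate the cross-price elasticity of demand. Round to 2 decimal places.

Substituting, Q = 68 − 5.52(28.7) + 0.0131(19000) + 2.4(23.2) = 68 − 158.424 + 248.9 + 55.68 = 214.156.
∂Q/∂P_z = +2.4, so E_xy = 2.4·(23.2/214.156) ≈ 0.26.
E_xy > 0: the goods are substitutes.

0.26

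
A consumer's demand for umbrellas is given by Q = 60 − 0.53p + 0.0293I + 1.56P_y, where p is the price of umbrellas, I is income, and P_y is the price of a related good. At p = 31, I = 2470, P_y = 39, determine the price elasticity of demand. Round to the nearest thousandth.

-0.093

At the given point, Q = 60 − 0.53(31) + 0.0293(2470) + 1.56(39) = 60 − 16.43 + 72.371 + 60.84 = 176.781.
∂Q/∂p = −0.53, so E_p = (−0.53)·(31/176.781) ≈ -0.093.
|E_p| < 1: demand is inelastic.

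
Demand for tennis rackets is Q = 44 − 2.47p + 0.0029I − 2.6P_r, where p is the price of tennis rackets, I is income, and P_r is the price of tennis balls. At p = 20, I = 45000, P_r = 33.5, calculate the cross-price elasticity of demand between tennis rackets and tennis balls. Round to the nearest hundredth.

-2.29

Evaluating quantity at (p, I, P_r) gives Q = 44 − 2.47(20) + 0.0029(45000) − 2.6(33.5) = 44 − 49.4 + 130.5 − 87.1 = 38.
∂Q/∂P_r = −2.6, so E_xy = -2.6·(33.5/38) ≈ -2.29.
E_xy < 0: the goods are complements.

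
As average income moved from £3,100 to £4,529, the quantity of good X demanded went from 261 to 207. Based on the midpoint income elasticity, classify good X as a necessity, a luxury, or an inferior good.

%ΔQ = (207 − 261)/[(261+207)/2] = -54/234 ≈ -0.2308.
%ΔI = (4,529 − 3,100)/[(3,100+4,529)/2] = 1429/3814.5 ≈ 0.3746.
E_I = %ΔQ/%ΔI ≈ -0.616.
E_I < 0: inferior good.

inferior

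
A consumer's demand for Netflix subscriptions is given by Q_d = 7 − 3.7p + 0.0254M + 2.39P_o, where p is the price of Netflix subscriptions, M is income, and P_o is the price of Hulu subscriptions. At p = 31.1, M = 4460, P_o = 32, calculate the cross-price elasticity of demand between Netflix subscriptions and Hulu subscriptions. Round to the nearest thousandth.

At the given point, Q_d = 7 − 3.7(31.1) + 0.0254(4460) + 2.39(32) = 7 − 115.07 + 113.284 + 76.48 = 81.694.
∂Q_d/∂P_o = +2.39, so E_xy = 2.39·(32/81.694) ≈ 0.936.
E_xy > 0: the goods are substitutes.

0.936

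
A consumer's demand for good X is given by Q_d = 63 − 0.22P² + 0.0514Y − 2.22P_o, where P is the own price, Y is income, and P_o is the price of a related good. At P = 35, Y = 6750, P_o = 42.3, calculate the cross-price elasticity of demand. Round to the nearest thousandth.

Substituting, Q_d = 63 − 0.22(35)² + 0.0514(6750) − 2.22(42.3) = 63 − 269.5 + 346.95 − 93.906 = 46.544.
∂Q_d/∂P_o = −2.22, so E_xy = -2.22·(42.3/46.544) ≈ -2.018.
E_xy < 0: the goods are complements.

-2.018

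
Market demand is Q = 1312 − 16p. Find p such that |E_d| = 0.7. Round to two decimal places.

Set −bp/(a − bp) = −0.7 ⇒ bp = 0.7(a − bp) ⇒ bp(1+0.7) = 0.7·a.
p = 0.7·1312/(16·1.7) ≈ 33.76.

33.76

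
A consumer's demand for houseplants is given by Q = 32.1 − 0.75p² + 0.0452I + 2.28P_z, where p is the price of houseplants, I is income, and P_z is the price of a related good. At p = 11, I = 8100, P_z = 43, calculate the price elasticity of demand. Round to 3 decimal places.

First evaluate Q: 32.1 − 0.75(11)² + 0.0452(8100) + 2.28(43) = 32.1 − 90.75 + 366.12 + 98.04 = 405.51.
∂Q/∂p = −2·0.75·p = -16.5, so E_p = -16.5·(11/405.51) ≈ -0.448.
|E_p| < 1: demand is inelastic.

-0.448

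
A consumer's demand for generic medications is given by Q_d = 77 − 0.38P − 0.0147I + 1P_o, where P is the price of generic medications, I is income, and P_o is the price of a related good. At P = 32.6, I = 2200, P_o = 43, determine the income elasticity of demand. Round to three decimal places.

First evaluate Q_d: 77 − 0.38(32.6) − 0.0147(2200) + 1(43) = 77 − 12.388 − 32.34 + 43 = 75.272.
∂Q_d/∂I = −0.0147, so E_I = -0.0147·(2200/75.272) ≈ -0.430.
E_I < 0: inferior good.

-0.430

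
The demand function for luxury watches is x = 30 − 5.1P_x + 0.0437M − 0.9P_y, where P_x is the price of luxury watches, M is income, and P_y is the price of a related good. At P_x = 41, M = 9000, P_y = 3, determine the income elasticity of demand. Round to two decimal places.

1.86

Evaluating quantity at (P_x, M, P_y) gives x = 30 − 5.1(41) + 0.0437(9000) − 0.9(3) = 30 − 209.1 + 393.3 − 2.7 = 211.5.
∂x/∂M = +0.0437, so E_I = 0.0437·(9000/211.5) ≈ 1.86.
E_I > 1: normal good (luxury).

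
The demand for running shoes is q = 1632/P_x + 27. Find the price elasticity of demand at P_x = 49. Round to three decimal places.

-0.552

At P_x = 49, q = 60.3061.
dq/dP_x = −1632/P_x² = −0.6797.
Point elasticity E = (dq/dP_x)·(P_x/q) = -0.6797 × 49/60.3061 ≈ -0.552.
|E| < 1, so demand is inelastic at this price.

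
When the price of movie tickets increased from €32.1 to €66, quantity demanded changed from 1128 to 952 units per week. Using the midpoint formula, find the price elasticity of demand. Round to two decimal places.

%ΔQ = (952 − 1128)/[(1128 + 952)/2] = -176/1040 ≈ -0.1692.
%ΔP = (66 − 32.1)/[(32.1 + 66)/2] = 33.9/49.05 ≈ 0.6911.
Arc elasticity E = %ΔQ/%ΔP ≈ -0.1692/0.6911 ≈ -0.24.
|E| < 1: demand is inelastic over this range.

-0.24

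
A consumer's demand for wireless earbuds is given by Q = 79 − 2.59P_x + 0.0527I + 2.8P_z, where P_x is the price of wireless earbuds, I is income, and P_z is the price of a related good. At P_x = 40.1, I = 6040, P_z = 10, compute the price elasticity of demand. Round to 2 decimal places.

Substituting, Q = 79 − 2.59(40.1) + 0.0527(6040) + 2.8(10) = 79 − 103.859 + 318.308 + 28 = 321.449.
∂Q/∂P_x = −2.59, so E_p = (−2.59)·(40.1/321.449) ≈ -0.32.
|E_p| < 1: demand is inelastic.

-0.32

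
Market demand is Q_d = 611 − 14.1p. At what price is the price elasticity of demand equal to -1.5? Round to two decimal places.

26.00

Set −bp/(a − bp) = −1.5 ⇒ bp = 1.5(a − bp) ⇒ bp(1+1.5) = 1.5·a.
p = 1.5·611/(14.1·2.5) = 26.00.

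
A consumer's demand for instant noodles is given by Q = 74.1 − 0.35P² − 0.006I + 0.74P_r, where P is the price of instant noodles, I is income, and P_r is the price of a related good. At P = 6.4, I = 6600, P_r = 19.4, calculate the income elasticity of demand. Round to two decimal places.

-1.15

Substituting, Q = 74.1 − 0.35(6.4)² − 0.006(6600) + 0.74(19.4) = 74.1 − 14.336 − 39.6 + 14.356 = 34.52.
∂Q/∂I = −0.006, so E_I = -0.006·(6600/34.52) ≈ -1.15.
E_I < 0: inferior good.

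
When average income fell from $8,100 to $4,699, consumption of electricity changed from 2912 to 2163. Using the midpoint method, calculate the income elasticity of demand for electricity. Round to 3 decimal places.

%ΔQ = (2163 − 2912)/[(2912+2163)/2] = -749/2537.5 ≈ -0.2952.
%ΔI = (4,699 − 8,100)/[(8,100+4,699)/2] = -3401/6399.5 ≈ -0.5314.
E_I = %ΔQ/%ΔI ≈ 0.555.
E_I ∈ (0,1): normal good (necessity).

0.555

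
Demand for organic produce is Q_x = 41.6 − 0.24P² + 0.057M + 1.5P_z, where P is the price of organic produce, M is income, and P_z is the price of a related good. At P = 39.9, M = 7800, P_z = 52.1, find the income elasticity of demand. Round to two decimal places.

Substituting, Q_x = 41.6 − 0.24(39.9)² + 0.057(7800) + 1.5(52.1) = 41.6 − 382.0824 + 444.6 + 78.15 = 182.2676.
∂Q_x/∂M = +0.057, so E_I = 0.057·(7800/182.2676) ≈ 2.44.
E_I > 1: normal good (luxury).

2.44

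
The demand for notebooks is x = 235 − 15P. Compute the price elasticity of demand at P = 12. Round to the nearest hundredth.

At P = 12, x = 55.
dx/dP = −15.
Point elasticity E = (dx/dP)·(P/x) = -15 × 12/55 ≈ -3.27.
|E| > 1, so demand is elastic at this price.

-3.27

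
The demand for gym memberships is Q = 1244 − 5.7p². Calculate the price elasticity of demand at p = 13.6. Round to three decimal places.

At p = 13.6, Q = 189.728.
dQ/dp = −2·5.7·p = −155.04.
Point elasticity E = (dQ/dp)·(p/Q) = -155.04 × 13.6/189.728 ≈ -11.114.
|E| > 1, so demand is elastic at this price.

-11.114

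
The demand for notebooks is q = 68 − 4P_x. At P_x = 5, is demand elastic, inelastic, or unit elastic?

inelastic

At P_x = 5, q = 48.
dq/dP_x = −4.
Point elasticity E = (dq/dP_x)·(P_x/q) = -4 × 5/48 ≈ -0.417.
|E| ≈ 0.417 < 1, so demand is inelastic.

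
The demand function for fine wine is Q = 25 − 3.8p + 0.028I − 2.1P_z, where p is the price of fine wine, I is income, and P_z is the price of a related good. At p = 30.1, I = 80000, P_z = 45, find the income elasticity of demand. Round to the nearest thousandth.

1.089

Q = 25 − 3.8(30.1) + 0.028(80000) − 2.1(45) = 25 − 114.38 + 2240 − 94.5 = 2056.12.
∂Q/∂I = +0.028, so E_I = 0.028·(80000/2056.12) ≈ 1.089.
E_I > 1: normal good (luxury).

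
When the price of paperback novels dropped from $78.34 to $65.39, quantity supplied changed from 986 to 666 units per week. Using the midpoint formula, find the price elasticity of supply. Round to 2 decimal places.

2.15

%Δq = (666 − 986)/[(986 + 666)/2] = -320/826 ≈ -0.3874.
%ΔP = (65.39 − 78.34)/[(78.34 + 65.39)/2] = -12.95/71.865 ≈ -0.1802.
Arc elasticity E = %Δq/%ΔP ≈ -0.3874/-0.1802 ≈ 2.15.
|E| > 1: supply is elastic over this range.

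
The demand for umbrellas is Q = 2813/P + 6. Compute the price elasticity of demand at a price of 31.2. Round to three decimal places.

At P = 31.2, Q = 96.1603.
dQ/dP = −2813/P² = −2.8898.
Point elasticity E = (dQ/dP)·(P/Q) = -2.8898 × 31.2/96.1603 ≈ -0.938.
|E| < 1, so demand is inelastic at this price.

-0.938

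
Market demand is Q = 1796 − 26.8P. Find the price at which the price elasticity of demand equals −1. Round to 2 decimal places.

For linear demand Q = a − bP, E = −bP/(a − bP). |E| = 1 ⇒ bP = a − bP ⇒ P = a/(2b).
P = 1796/(2·26.8) ≈ 33.51.

33.51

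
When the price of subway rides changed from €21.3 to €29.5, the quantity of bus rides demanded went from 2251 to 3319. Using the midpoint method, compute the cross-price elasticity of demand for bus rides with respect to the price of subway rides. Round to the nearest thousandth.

%ΔQ_x = (3319 − 2251)/[(2251+3319)/2] = 1068/2785 ≈ 0.3835.
%ΔP_y = (29.5 − 21.3)/[(21.3+29.5)/2] ≈ 0.3228.
E_xy = 0.3835/0.3228 ≈ 1.188.
E_xy > 0, so bus rides and subway rides are substitutes.

1.188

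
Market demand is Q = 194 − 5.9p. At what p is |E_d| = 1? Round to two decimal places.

16.44

For linear demand Q = a − bp, E = −bp/(a − bp). |E| = 1 ⇒ bp = a − bp ⇒ p = a/(2b).
p = 194/(2·5.9) ≈ 16.44.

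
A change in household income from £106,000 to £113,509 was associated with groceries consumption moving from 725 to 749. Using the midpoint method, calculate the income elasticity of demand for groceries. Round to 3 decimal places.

%ΔQ = (749 − 725)/[(725+749)/2] = 24/737 ≈ 0.0326.
%ΔI = (113,509 − 106,000)/[(106,000+113,509)/2] = 7509/109754.5 ≈ 0.0684.
E_I = %ΔQ/%ΔI ≈ 0.476.
E_I ∈ (0,1): normal good (necessity).

0.476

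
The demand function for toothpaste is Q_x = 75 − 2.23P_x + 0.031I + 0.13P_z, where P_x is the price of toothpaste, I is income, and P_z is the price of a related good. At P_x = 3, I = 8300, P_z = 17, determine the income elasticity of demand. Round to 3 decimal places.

Substituting, Q_x = 75 − 2.23(3) + 0.031(8300) + 0.13(17) = 75 − 6.69 + 257.3 + 2.21 = 327.82.
∂Q_x/∂I = +0.031, so E_I = 0.031·(8300/327.82) ≈ 0.785.
E_I ∈ (0,1): normal good (necessity).

0.785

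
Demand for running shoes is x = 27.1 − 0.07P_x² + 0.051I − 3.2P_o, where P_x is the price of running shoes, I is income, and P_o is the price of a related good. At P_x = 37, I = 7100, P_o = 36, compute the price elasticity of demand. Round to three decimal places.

First evaluate x: 27.1 − 0.07(37)² + 0.051(7100) − 3.2(36) = 27.1 − 95.83 + 362.1 − 115.2 = 178.17.
∂x/∂P_x = −2·0.07·P_x = -5.18, so E_p = -5.18·(37/178.17) ≈ -1.076.
|E_p| > 1: demand is elastic.

-1.076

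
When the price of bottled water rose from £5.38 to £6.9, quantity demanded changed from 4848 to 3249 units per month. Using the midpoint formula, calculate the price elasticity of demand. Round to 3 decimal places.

%Δq = (3249 − 4848)/[(4848 + 3249)/2] = -1599/4048.5 ≈ -0.3950.
%ΔP = (6.9 − 5.38)/[(5.38 + 6.9)/2] = 1.52/6.14 ≈ 0.2476.
Arc elasticity E = %Δq/%ΔP ≈ -0.3950/0.2476 ≈ -1.595.
|E| > 1: demand is elastic over this range.

-1.595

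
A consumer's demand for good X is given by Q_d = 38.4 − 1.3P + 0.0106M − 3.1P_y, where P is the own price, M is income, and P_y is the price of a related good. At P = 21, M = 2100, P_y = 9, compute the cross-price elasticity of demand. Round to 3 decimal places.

Q_d = 38.4 − 1.3(21) + 0.0106(2100) − 3.1(9) = 38.4 − 27.3 + 22.26 − 27.9 = 5.46.
∂Q_d/∂P_y = −3.1, so E_xy = -3.1·(9/5.46) ≈ -5.110.
E_xy < 0: the goods are complements.

-5.110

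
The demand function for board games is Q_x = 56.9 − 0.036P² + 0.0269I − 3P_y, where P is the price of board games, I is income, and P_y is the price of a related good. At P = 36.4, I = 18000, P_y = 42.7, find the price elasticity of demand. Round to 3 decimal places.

Evaluating quantity at (P, I, P_y) gives Q_x = 56.9 − 0.036(36.4)² + 0.0269(18000) − 3(42.7) = 56.9 − 47.6986 + 484.2 − 128.1 = 365.3014.
∂Q_x/∂P = −2·0.036·P = -2.6208, so E_p = -2.6208·(36.4/365.3014) ≈ -0.261.
|E_p| < 1: demand is inelastic.

-0.261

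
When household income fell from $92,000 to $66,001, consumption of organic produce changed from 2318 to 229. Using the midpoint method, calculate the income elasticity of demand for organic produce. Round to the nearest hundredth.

%ΔQ = (229 − 2318)/[(2318+229)/2] = -2089/1273.5 ≈ -1.6404.
%ΔI = (66,001 − 92,000)/[(92,000+66,001)/2] = -25999/79000.5 ≈ -0.3291.
E_I = %ΔQ/%ΔI ≈ 4.98.
E_I > 1: normal good (luxury).

4.98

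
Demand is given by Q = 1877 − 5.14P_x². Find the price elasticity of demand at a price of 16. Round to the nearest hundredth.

-4.69

At P_x = 16, Q = 561.16.
dQ/dP_x = −2·5.14·P_x = −164.48.
Point elasticity E = (dQ/dP_x)·(P_x/Q) = -164.48 × 16/561.16 ≈ -4.69.
|E| > 1, so demand is elastic at this price.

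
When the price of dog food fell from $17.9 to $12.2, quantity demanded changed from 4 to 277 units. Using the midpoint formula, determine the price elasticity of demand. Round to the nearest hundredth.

-5.13

%Δq = (277 − 4)/[(4 + 277)/2] = 273/140.5 ≈ 1.9431.
%ΔP = (12.2 − 17.9)/[(17.9 + 12.2)/2] = -5.7/15.05 ≈ -0.3787.
Arc elasticity E = %Δq/%ΔP ≈ 1.9431/-0.3787 ≈ -5.13.
|E| > 1: demand is elastic over this range.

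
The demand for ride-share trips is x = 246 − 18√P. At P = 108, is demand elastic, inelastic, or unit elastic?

elastic

At P = 108, x = 58.9385.
dx/dP = −18/(2√P) = −18/(2·10.3923).
Point elasticity E = (dx/dP)·(P/x) = -0.866 × 108/58.9385 ≈ -1.587.
|E| ≈ 1.587 > 1, so demand is elastic.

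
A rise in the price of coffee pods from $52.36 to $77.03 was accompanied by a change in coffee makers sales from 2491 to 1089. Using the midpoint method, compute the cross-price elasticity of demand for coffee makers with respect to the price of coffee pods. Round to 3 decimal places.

-2.054

%ΔQ_x = (1089 − 2491)/[(2491+1089)/2] = -1402/1790 ≈ -0.7832.
%ΔP_y = (77.03 − 52.36)/[(52.36+77.03)/2] ≈ 0.3813.
E_xy = -0.7832/0.3813 ≈ -2.054.
E_xy < 0, so coffee makers and coffee pods are complements.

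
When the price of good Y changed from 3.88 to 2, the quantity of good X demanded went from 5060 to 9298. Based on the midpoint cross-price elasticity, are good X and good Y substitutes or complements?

%ΔQ_x = (9298 − 5060)/[(5060+9298)/2] = 4238/7179 ≈ 0.5903.
%ΔP_y = (2 − 3.88)/[(3.88+2)/2] ≈ -0.6395.
E_xy = 0.5903/-0.6395 ≈ -0.923.
E_xy < 0, so the goods are complements.

complements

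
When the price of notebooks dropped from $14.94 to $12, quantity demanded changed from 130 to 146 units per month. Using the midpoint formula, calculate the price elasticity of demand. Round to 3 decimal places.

%Δq = (146 − 130)/[(130 + 146)/2] = 16/138 ≈ 0.1159.
%Δp = (12 − 14.94)/[(14.94 + 12)/2] = -2.94/13.47 ≈ -0.2183.
Arc elasticity E = %Δq/%Δp ≈ 0.1159/-0.2183 ≈ -0.531.
|E| < 1: demand is inelastic over this range.

-0.531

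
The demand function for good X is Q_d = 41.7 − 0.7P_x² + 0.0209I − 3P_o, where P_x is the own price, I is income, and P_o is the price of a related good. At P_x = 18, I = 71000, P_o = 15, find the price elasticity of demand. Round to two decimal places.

First evaluate Q_d: 41.7 − 0.7(18)² + 0.0209(71000) − 3(15) = 41.7 − 226.8 + 1483.9 − 45 = 1253.8.
∂Q_d/∂P_x = −2·0.7·P_x = -25.2, so E_p = -25.2·(18/1253.8) ≈ -0.36.
|E_p| < 1: demand is inelastic.

-0.36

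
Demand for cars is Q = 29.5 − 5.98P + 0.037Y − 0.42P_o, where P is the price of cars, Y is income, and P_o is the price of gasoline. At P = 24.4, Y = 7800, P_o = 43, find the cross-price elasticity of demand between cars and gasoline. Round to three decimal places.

Evaluating quantity at (P, Y, P_o) gives Q = 29.5 − 5.98(24.4) + 0.037(7800) − 0.42(43) = 29.5 − 145.912 + 288.6 − 18.06 = 154.128.
∂Q/∂P_o = −0.42, so E_xy = -0.42·(43/154.128) ≈ -0.117.
E_xy < 0: the goods are complements.

-0.117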